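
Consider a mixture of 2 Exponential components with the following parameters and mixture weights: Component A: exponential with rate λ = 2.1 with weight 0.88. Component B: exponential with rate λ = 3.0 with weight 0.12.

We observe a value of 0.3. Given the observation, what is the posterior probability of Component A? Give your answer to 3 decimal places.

0.871

Apply Bayes' rule: the posterior for each component is proportional to its prior times its likelihood at x.
Exponential densities:
  p_A = 2.1·e^(−2.1·0.3) = 2.1·e^(−0.6300) = 1.11844
  p_B = 3.0·e^(−3.0·0.3) = 3.0·e^(−0.9000) = 1.21971
Weight by the priors:
  π_A·p_A = 0.88 × 1.11844 = 0.98423
  π_B·p_B = 0.12 × 1.21971 = 0.146365
Denominator: 0.98423 + 0.146365 = 1.13059
P(Component A | x) ≈ 0.871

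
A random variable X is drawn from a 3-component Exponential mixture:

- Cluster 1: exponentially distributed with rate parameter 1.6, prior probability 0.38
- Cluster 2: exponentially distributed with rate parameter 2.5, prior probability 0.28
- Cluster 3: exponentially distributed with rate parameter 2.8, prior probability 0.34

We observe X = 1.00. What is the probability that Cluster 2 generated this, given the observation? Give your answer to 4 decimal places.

0.2413

The responsibility of component k is π_k f_k(x) divided by Σ_j π_j f_j(x).
Evaluate each component's likelihood at the observed value:
  p_1 = 1.6·e^(−1.6·1.00) = 1.6·e^(−1.6000) = 0.323034
  p_2 = 2.5·e^(−2.5·1.00) = 2.5·e^(−2.5000) = 0.205212
  p_3 = 2.8·e^(−2.8·1.00) = 2.8·e^(−2.8000) = 0.170268
Weight by the priors:
  π_1·p_1 = 0.38 × 0.323034 = 0.122753
  π_2·p_2 = 0.28 × 0.205212 = 0.0574595
  π_3·p_3 = 0.34 × 0.170268 = 0.0578912
Marginal: 0.122753 + 0.0574595 + 0.0578912 = 0.238104
P(Cluster 2 | x) ≈ 0.2413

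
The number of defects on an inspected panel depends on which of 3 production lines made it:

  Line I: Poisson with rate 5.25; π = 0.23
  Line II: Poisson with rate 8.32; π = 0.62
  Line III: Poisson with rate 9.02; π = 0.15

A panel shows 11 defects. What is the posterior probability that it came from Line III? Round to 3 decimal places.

Apply Bayes' rule: the posterior for each component is proportional to its prior times its likelihood at x.
Evaluate each component's likelihood at the observed value:
  f_I = e^(−5.25)·5.25^11/11! = 0.0109787
  f_II = e^(−8.32)·8.32^11/11! = 0.0806995
  f_III = e^(−9.02)·9.02^11/11! = 0.0974496
Weight by the priors:
  w_I·f_I = 0.23 × 0.0109787 = 0.0025251
  w_II·f_II = 0.62 × 0.0806995 = 0.0500337
  w_III·f_III = 0.15 × 0.0974496 = 0.0146174
Marginal: 0.0025251 + 0.0500337 + 0.0146174 = 0.0671762
P(Line III | x) ≈ 0.218

0.218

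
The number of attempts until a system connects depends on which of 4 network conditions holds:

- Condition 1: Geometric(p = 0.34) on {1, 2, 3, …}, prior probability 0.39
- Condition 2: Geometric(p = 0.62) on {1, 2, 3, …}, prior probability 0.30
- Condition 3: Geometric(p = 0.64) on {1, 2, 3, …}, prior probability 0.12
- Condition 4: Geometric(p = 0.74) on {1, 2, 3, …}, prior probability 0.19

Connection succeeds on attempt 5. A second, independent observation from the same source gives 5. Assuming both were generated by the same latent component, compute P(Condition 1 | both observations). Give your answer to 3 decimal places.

Apply Bayes' rule: the posterior for each component is proportional to its prior times its likelihood at x.
Since both observations come from the same component, the likelihood for component k is f_k(x₁)·f_k(x₂).
  f_1 = [0.34·(1−0.34)^4 = 0.34·0.189747 = 0.0645141] × [0.0645141] = 0.00416207
  f_2 = [0.62·(1−0.62)^4 = 0.62·0.0208514 = 0.0129278] × [0.0129278] = 0.000167129
  f_3 = [0.64·(1−0.64)^4 = 0.64·0.0167962 = 0.0107495] × [0.0107495] = 0.000115553
  f_4 = [0.74·(1−0.74)^4 = 0.74·0.00456976 = 0.00338162] × [0.00338162] = 1.14354e-05
Prior × likelihood for each component:
  π_1·f_1 = 0.39 × 0.00416207 = 0.00162321
  π_2·f_2 = 0.30 × 0.000167129 = 5.01387e-05
  π_3·f_3 = 0.12 × 0.000115553 = 1.38663e-05
  π_4·f_4 = 0.19 × 1.14354e-05 = 2.17272e-06
Evidence: 0.00162321 + 5.01387e-05 + 1.38663e-05 + 2.17272e-06 = 0.00168938
P(Condition 1 | x₁, x₂) ≈ 0.961

0.961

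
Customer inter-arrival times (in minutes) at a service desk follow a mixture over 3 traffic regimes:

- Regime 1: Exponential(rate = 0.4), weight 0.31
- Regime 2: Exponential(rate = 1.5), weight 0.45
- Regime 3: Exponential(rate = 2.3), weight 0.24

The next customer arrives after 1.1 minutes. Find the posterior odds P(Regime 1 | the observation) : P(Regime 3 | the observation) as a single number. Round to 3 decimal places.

Posterior odds = (w_i f_i(x)) / (w_j f_j(x)); the normalising sum cancels.
Component likelihoods at x = 1.1 minutes:
  f_1 = 0.4·e^(−0.4·1.1) = 0.4·e^(−0.4400) = 0.257615
  f_2 = 1.5·e^(−1.5·1.1) = 1.5·e^(−1.6500) = 0.288075
  f_3 = 2.3·e^(−2.3·1.1) = 2.3·e^(−2.5300) = 0.183216
Posterior odds = (w_1·f_1) / (w_3·f_3) = (0.31·0.257615) / (0.24·0.183216) = 0.0798605 / 0.0439718 ≈ 1.816

1.816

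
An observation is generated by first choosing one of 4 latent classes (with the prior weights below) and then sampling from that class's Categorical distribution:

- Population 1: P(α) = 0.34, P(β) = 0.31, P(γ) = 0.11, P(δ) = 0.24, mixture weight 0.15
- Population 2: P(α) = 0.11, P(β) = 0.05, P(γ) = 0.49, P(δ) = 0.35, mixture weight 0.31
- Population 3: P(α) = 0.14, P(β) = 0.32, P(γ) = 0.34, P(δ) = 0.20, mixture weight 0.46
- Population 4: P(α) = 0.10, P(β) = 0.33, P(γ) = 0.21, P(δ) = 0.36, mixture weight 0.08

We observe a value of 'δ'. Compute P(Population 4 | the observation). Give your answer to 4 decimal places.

0.1086

Posterior ∝ prior × likelihood, so P(k | x) ∝ π_k f_k(x); normalise over all components.
Evaluate each component's likelihood at the observed value:
  p_1 = 0.24
  p_2 = 0.35
  p_3 = 0.2
  p_4 = 0.36
Weight by the priors:
  π_1·p_1 = 0.15 × 0.24 = 0.036
  π_2·p_2 = 0.31 × 0.35 = 0.1085
  π_3·p_3 = 0.46 × 0.2 = 0.092
  π_4·p_4 = 0.08 × 0.36 = 0.0288
Evidence: 0.036 + 0.1085 + 0.092 + 0.0288 = 0.2653
Responsibility of Population 4: 0.0288 / 0.2653 ≈ 0.1086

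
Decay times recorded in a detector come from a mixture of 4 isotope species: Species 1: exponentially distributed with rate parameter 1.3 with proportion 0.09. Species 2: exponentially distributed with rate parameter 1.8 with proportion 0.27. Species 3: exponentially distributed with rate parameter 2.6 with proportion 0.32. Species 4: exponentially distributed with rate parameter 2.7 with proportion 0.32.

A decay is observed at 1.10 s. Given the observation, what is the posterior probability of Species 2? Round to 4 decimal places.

0.3587

The responsibility of component k is π_k f_k(x) divided by Σ_j π_j f_j(x).
Component likelihoods at x = 1.10 s:
  p_1 = 1.3·e^(−1.3·1.10) = 1.3·e^(−1.4300) = 0.311102
  p_2 = 1.8·e^(−1.8·1.10) = 1.8·e^(−1.9800) = 0.248525
  p_3 = 2.6·e^(−2.6·1.10) = 2.6·e^(−2.8600) = 0.148899
  p_4 = 2.7·e^(−2.7·1.10) = 2.7·e^(−2.9700) = 0.138519
Unnormalised posteriors:
  π_1·p_1 = 0.09 × 0.311102 = 0.0279991
  π_2·p_2 = 0.27 × 0.248525 = 0.0671016
  π_3·p_3 = 0.32 × 0.148899 = 0.0476476
  π_4·p_4 = 0.32 × 0.138519 = 0.0443261
Normaliser: 0.0279991 + 0.0671016 + 0.0476476 + 0.0443261 = 0.187074
Responsibility of Species 2: 0.0671016 / 0.187074 ≈ 0.3587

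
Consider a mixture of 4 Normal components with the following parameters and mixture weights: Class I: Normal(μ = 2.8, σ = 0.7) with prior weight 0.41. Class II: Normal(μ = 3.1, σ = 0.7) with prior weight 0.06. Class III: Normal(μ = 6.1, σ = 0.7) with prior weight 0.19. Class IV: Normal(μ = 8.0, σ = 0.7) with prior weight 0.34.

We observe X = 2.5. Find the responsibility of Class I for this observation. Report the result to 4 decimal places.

0.9000

Apply Bayes' rule: the posterior for each component is proportional to its prior times its likelihood at x.
Normal densities:
  f_I = 0.51991
  f_II = 0.394707
  f_III = 1.02917e-06
  f_IV = 2.24024e-14
Prior × likelihood for each component:
  π_I·f_I = 0.41 × 0.51991 = 0.213163
  π_II·f_II = 0.06 × 0.394707 = 0.0236824
  π_III·f_III = 0.19 × 1.02917e-06 = 1.95543e-07
  π_IV·f_IV = 0.34 × 2.24024e-14 = 7.6168e-15
Marginal: 0.213163 + 0.0236824 + 1.95543e-07 + 7.6168e-15 = 0.236846
Responsibility of Class I: 0.213163 / 0.236846 ≈ 0.9000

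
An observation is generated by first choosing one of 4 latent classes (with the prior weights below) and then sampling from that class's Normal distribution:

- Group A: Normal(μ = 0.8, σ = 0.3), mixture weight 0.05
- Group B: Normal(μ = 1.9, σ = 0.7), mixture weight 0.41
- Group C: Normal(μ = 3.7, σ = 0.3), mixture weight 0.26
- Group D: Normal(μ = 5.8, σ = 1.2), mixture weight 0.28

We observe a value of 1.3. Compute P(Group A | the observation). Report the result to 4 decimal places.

Apply Bayes' rule: the posterior for each component is proportional to its prior times its likelihood at x.
Evaluate each component's likelihood at the observed value:
  L_A = (1/(0.3·√(2π)))·exp(−(1.3−0.8)²/(2·0.3²)) = 1.329808·exp(-1.38889) = 0.33159
  L_B = (1/(0.7·√(2π)))·exp(−(1.3−1.9)²/(2·0.7²)) = 0.569918·exp(-0.36735) = 0.394707
  L_C = (1/(0.3·√(2π)))·exp(−(1.3−3.7)²/(2·0.3²)) = 1.329808·exp(-32.00000) = 1.68409e-14
  L_D = (1/(1.2·√(2π)))·exp(−(1.3−5.8)²/(2·1.2²)) = 0.332452·exp(-7.03125) = 0.00029383
Unnormalised posteriors:
  π_A·L_A = 0.05 × 0.33159 = 0.0165795
  π_B·L_B = 0.41 × 0.394707 = 0.16183
  π_C·L_C = 0.26 × 1.68409e-14 = 4.37863e-15
  π_D·L_D = 0.28 × 0.00029383 = 8.22723e-05
Evidence: 0.0165795 + 0.16183 + 4.37863e-15 + 8.22723e-05 = 0.178492
P(Group A | x) = 0.0165795 / 0.178492 ≈ 0.0929

0.0929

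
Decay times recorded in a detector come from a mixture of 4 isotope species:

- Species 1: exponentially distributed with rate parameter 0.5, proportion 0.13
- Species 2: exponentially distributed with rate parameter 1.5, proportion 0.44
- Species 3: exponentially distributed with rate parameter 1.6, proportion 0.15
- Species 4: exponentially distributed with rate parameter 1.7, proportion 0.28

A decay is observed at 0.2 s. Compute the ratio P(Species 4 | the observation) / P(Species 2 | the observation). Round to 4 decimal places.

The posterior odds equal the prior odds times the likelihood ratio: (P(Z=i)/P(Z=j))·(f_i(x)/f_j(x)).
Evaluate each component's likelihood at the observed value:
  f_1 = 0.452419
  f_2 = 1.11123
  f_3 = 1.16184
  f_4 = 1.21001
Posterior odds = (P(Z=4)·f_4) / (P(Z=2)·f_2) = (0.28·1.21001) / (0.44·1.11123) = 0.338803 / 0.48894 ≈ 0.6929

0.6929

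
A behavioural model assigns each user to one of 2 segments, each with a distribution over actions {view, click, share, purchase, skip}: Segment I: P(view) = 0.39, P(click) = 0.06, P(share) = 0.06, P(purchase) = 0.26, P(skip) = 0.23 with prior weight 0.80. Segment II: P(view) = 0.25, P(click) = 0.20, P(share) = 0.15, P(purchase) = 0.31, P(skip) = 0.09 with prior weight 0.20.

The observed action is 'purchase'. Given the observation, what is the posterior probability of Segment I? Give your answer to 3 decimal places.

0.770

By Bayes' theorem, P(k | x) = w_k f_k(x) / Σ_j w_j f_j(x).
Evaluate each component's likelihood at the observed value:
  p_I = 0.26
  p_II = 0.31
Weight by the priors:
  w_I·p_I = 0.80 × 0.26 = 0.208
  w_II·p_II = 0.20 × 0.31 = 0.062
Denominator: 0.208 + 0.062 = 0.27
Responsibility of Segment I: 0.208 / 0.27 ≈ 0.770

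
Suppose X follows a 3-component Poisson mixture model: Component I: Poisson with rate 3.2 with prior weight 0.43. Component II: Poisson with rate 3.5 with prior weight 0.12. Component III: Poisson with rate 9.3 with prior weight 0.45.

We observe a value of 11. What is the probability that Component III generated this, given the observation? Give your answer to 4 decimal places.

0.9947

By Bayes' theorem, P(k | x) = π_k f_k(x) / Σ_j π_j f_j(x).
Component likelihoods at x = 11:
  p_I = e^(−3.2)·3.2^11/11! = 0.000367919
  p_II = e^(−3.5)·3.5^11/11! = 0.000730402
  p_III = e^(−9.3)·9.3^11/11! = 0.10309
Prior × likelihood for each component:
  π_I·p_I = 0.43 × 0.000367919 = 0.000158205
  π_II·p_II = 0.12 × 0.000730402 = 8.76483e-05
  π_III·p_III = 0.45 × 0.10309 = 0.0463907
Denominator: 0.000158205 + 8.76483e-05 + 0.0463907 = 0.0466365
So the posterior for Component III is 0.0463907 / 0.0466365 ≈ 0.9947.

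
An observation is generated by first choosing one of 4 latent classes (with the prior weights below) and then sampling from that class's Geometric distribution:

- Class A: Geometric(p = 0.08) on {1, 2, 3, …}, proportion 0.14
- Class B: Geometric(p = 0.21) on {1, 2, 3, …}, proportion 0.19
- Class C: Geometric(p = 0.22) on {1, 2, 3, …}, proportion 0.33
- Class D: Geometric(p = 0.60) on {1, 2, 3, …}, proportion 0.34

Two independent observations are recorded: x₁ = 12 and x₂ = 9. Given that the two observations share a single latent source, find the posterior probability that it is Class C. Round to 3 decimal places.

Apply Bayes' rule: the posterior for each component is proportional to its prior times its likelihood at x.
Since both observations come from the same component, the likelihood for component k is f_k(x₁)·f_k(x₂).
  L_A = [0.031971] × [0.0410575] = 0.00131265
  L_B = [0.0157079] × [0.0318593] = 0.000500442
  L_C = [0.0143042] × [0.0301425] = 0.000431164
  L_D = [2.51658e-05] × [0.000393216] = 9.8956e-09
Unnormalised posteriors:
  π_A·L_A = 0.14 × 0.00131265 = 0.000183771
  π_B·L_B = 0.19 × 0.000500442 = 9.50839e-05
  π_C·L_C = 0.33 × 0.000431164 = 0.000142284
  π_D·L_D = 0.34 × 9.8956e-09 = 3.36451e-09
Normaliser: 0.000183771 + 9.50839e-05 + 0.000142284 + 3.36451e-09 = 0.000421142
So the posterior for Class C is 0.000142284 / 0.000421142 ≈ 0.338.

0.338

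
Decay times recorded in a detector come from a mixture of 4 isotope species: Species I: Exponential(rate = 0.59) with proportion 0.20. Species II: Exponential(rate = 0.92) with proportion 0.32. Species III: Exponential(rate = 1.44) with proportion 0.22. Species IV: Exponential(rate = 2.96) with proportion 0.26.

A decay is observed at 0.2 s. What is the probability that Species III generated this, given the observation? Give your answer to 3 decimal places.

Posterior ∝ prior × likelihood, so P(k | x) ∝ w_k f_k(x); normalise over all components.
Evaluate each component's likelihood at the observed value:
  f_I = 0.524331
  f_II = 0.765381
  f_III = 1.07966
  f_IV = 1.63753
Unnormalised posteriors:
  w_I·f_I = 0.20 × 0.524331 = 0.104866
  w_II·f_II = 0.32 × 0.765381 = 0.244922
  w_III·f_III = 0.22 × 1.07966 = 0.237524
  w_IV·f_IV = 0.26 × 1.63753 = 0.425758
Sum: 0.104866 + 0.244922 + 0.237524 + 0.425758 = 1.01307
P(Species III | data) ≈ 0.234

0.234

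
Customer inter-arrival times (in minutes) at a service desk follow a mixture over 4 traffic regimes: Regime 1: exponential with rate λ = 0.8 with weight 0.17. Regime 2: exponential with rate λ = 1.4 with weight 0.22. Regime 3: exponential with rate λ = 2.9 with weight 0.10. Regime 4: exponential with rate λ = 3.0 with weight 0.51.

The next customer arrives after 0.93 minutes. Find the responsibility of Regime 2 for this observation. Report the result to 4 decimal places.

By Bayes' theorem, P(k | x) = w_k f_k(x) / Σ_j w_j f_j(x).
Exponential densities:
  f_1 = 0.380167
  f_2 = 0.380782
  f_3 = 0.195482
  f_4 = 0.184264
Prior × likelihood for each component:
  w_1·f_1 = 0.17 × 0.380167 = 0.0646285
  w_2·f_2 = 0.22 × 0.380782 = 0.0837721
  w_3·f_3 = 0.10 × 0.195482 = 0.0195482
  w_4·f_4 = 0.51 × 0.184264 = 0.0939745
Normaliser: 0.0646285 + 0.0837721 + 0.0195482 + 0.0939745 = 0.261923
P(Regime 2 | 0.93 minutes) ≈ 0.3198

0.3198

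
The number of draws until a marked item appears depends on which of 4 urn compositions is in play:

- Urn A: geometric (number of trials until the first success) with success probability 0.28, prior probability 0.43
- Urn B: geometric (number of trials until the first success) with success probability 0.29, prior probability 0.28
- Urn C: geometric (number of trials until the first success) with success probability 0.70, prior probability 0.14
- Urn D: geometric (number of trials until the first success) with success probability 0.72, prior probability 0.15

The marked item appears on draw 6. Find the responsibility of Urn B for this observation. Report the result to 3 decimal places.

0.382

The responsibility of component k is π_k f_k(x) divided by Σ_j π_j f_j(x).
Component likelihoods at x = 6:
  L_A = 0.28·(1−0.28)^5 = 0.28·0.193492 = 0.0541777
  L_B = 0.29·(1−0.29)^5 = 0.29·0.180423 = 0.0523227
  L_C = 0.70·(1−0.70)^5 = 0.70·0.00243 = 0.001701
  L_D = 0.72·(1−0.72)^5 = 0.72·0.00172104 = 0.00123915
Weight by the priors:
  π_A·L_A = 0.43 × 0.0541777 = 0.0232964
  π_B·L_B = 0.28 × 0.0523227 = 0.0146503
  π_C·L_C = 0.14 × 0.001701 = 0.00023814
  π_D·L_D = 0.15 × 0.00123915 = 0.000185872
Evidence: 0.0232964 + 0.0146503 + 0.00023814 + 0.000185872 = 0.0383708
So the posterior for Urn B is 0.0146503 / 0.0383708 ≈ 0.382.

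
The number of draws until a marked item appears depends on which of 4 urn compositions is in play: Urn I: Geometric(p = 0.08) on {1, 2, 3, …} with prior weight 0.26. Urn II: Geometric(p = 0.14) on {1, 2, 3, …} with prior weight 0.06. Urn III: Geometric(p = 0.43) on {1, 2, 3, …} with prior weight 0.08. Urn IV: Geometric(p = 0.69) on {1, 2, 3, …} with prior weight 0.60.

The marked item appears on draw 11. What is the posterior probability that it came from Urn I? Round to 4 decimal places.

0.8197

P(component k | x) = π_k·f_k(x) / marginal(x), where marginal(x) = Σ_j π_j·f_j(x).
Evaluate each component's likelihood at the observed value:
  f_I = 0.0347511
  f_II = 0.0309822
  f_III = 0.00155674
  f_IV = 5.65544e-06
Prior × likelihood for each component:
  π_I·f_I = 0.26 × 0.0347511 = 0.00903528
  π_II·f_II = 0.06 × 0.0309822 = 0.00185893
  π_III·f_III = 0.08 × 0.00155674 = 0.000124539
  π_IV·f_IV = 0.60 × 5.65544e-06 = 3.39326e-06
Denominator: 0.00903528 + 0.00185893 + 0.000124539 + 3.39326e-06 = 0.0110221
Responsibility of Urn I: 0.00903528 / 0.0110221 ≈ 0.8197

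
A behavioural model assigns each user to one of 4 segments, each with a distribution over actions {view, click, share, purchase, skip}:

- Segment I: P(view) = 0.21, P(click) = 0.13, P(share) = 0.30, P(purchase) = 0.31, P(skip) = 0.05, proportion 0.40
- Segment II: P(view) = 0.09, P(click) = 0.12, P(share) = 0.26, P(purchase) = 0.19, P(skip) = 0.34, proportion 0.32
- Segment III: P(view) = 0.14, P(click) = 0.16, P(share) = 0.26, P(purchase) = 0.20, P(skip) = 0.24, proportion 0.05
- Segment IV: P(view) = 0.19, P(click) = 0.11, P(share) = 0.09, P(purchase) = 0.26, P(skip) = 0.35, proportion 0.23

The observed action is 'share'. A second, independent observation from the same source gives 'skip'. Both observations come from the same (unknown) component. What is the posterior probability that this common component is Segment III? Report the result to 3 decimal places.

By Bayes' theorem, P(k | x) = P(Z=k) f_k(x) / Σ_j P(Z=j) f_j(x).
Since both observations come from the same component, the likelihood for component k is f_k(x₁)·f_k(x₂).
  L_I = [0.3] × [0.05] = 0.015
  L_II = [0.26] × [0.34] = 0.0884
  L_III = [0.26] × [0.24] = 0.0624
  L_IV = [0.09] × [0.35] = 0.0315
Weight by the priors:
  P(Z=I)·L_I = 0.40 × 0.015 = 0.006
  P(Z=II)·L_II = 0.32 × 0.0884 = 0.028288
  P(Z=III)·L_III = 0.05 × 0.0624 = 0.00312
  P(Z=IV)·L_IV = 0.23 × 0.0315 = 0.007245
Sum: 0.006 + 0.028288 + 0.00312 + 0.007245 = 0.044653
P(Segment III | x) ≈ 0.070

0.070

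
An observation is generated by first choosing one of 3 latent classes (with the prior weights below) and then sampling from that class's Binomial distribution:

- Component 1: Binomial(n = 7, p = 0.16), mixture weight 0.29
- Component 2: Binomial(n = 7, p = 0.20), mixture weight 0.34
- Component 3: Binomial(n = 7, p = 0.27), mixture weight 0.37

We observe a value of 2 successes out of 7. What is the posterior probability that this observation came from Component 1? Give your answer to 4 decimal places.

0.2361

P(component k | x) = π_k·f_k(x) / marginal(x), where marginal(x) = Σ_j π_j·f_j(x).
Binomial probabilities:
  L_1 = C(7,2)·0.16^2·0.84^5 = 21·0.0256·0.418212 = 0.224831
  L_2 = C(7,2)·0.20^2·0.80^5 = 21·0.04·0.32768 = 0.275251
  L_3 = C(7,2)·0.27^2·0.73^5 = 21·0.0729·0.207307 = 0.317367
Prior × likelihood for each component:
  π_1·L_1 = 0.29 × 0.224831 = 0.0652009
  π_2·L_2 = 0.34 × 0.275251 = 0.0935854
  π_3·L_3 = 0.37 × 0.317367 = 0.117426
Marginal: 0.0652009 + 0.0935854 + 0.117426 = 0.276212
P(Component 1 | data) ≈ 0.2361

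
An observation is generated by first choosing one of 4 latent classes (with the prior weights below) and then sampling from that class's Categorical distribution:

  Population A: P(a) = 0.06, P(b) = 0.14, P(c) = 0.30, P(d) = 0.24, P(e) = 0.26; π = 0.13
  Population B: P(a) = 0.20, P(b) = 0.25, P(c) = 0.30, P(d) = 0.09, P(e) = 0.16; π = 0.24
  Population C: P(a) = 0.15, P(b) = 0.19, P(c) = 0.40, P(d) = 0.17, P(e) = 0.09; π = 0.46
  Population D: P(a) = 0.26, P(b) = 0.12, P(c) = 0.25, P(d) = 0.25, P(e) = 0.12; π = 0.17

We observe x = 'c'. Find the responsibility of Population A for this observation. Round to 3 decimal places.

0.116

Posterior ∝ prior × likelihood, so P(k | x) ∝ P(Z=k) f_k(x); normalise over all components.
Component likelihoods at x = 'c':
  p_A = 0.3
  p_B = 0.3
  p_C = 0.4
  p_D = 0.25
Weight by the priors:
  P(Z=A)·p_A = 0.13 × 0.3 = 0.039
  P(Z=B)·p_B = 0.24 × 0.3 = 0.072
  P(Z=C)·p_C = 0.46 × 0.4 = 0.184
  P(Z=D)·p_D = 0.17 × 0.25 = 0.0425
Sum: 0.039 + 0.072 + 0.184 + 0.0425 = 0.3375
So the posterior for Population A is 0.039 / 0.3375 ≈ 0.116.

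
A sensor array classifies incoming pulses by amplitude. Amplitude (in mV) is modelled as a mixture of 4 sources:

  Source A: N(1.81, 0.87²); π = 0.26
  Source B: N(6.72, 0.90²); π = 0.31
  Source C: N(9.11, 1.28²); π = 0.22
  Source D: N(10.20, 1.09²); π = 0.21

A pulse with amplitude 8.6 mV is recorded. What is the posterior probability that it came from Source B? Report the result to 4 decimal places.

0.1477

Apply Bayes' rule: the posterior for each component is proportional to its prior times its likelihood at x.
Normal densities:
  p_A = 2.72003e-14
  p_B = 0.0500213
  p_C = 0.287891
  p_D = 0.124622
Prior × likelihood for each component:
  π_A·p_A = 0.26 × 2.72003e-14 = 7.07207e-15
  π_B·p_B = 0.31 × 0.0500213 = 0.0155066
  π_C·p_C = 0.22 × 0.287891 = 0.0633359
  π_D·p_D = 0.21 × 0.124622 = 0.0261707
Evidence: 7.07207e-15 + 0.0155066 + 0.0633359 + 0.0261707 = 0.105013
P(Source B | data) = 0.0155066 / 0.105013 ≈ 0.1477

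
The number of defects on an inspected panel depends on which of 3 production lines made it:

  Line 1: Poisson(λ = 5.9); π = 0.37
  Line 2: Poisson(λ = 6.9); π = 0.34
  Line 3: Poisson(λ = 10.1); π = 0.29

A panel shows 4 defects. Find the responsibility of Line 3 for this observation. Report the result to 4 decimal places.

0.0582

Apply Bayes' rule: the posterior for each component is proportional to its prior times its likelihood at x.
Evaluate each component's likelihood at the observed value:
  L_1 = 0.138312
  L_2 = 0.0951816
  L_3 = 0.0178115
Unnormalised posteriors:
  π_1·L_1 = 0.37 × 0.138312 = 0.0511754
  π_2·L_2 = 0.34 × 0.0951816 = 0.0323618
  π_3·L_3 = 0.29 × 0.0178115 = 0.00516533
Marginal: 0.0511754 + 0.0323618 + 0.00516533 = 0.0887025
So the posterior for Line 3 is 0.00516533 / 0.0887025 ≈ 0.0582.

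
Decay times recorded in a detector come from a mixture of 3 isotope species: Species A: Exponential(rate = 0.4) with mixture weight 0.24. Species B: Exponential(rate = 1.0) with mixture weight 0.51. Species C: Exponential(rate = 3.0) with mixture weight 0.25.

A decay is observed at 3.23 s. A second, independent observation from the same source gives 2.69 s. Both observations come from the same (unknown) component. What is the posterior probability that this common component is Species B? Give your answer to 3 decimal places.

0.276

P(component k | x) = w_k·f_k(x) / marginal(x), where marginal(x) = Σ_j w_j·f_j(x).
Since both observations come from the same component, the likelihood for component k is f_k(x₁)·f_k(x₂).
  p_A = [0.4·e^(−0.4·3.23) = 0.4·e^(−1.2920) = 0.109888] × [0.136383] = 0.0149869
  p_B = [1.0·e^(−1.0·3.23) = 1.0·e^(−3.2300) = 0.0395575] × [0.0678809] = 0.0026852
  p_C = [3.0·e^(−3.0·3.23) = 3.0·e^(−9.6900) = 0.000185698] × [0.00093835] = 1.7425e-07
Multiply by the mixture weights:
  w_A·p_A = 0.24 × 0.0149869 = 0.00359685
  w_B·p_B = 0.51 × 0.0026852 = 0.00136945
  w_C·p_C = 0.25 × 1.7425e-07 = 4.35625e-08
Denominator: 0.00359685 + 0.00136945 + 4.35625e-08 = 0.00496634
P(Species B | x) ≈ 0.276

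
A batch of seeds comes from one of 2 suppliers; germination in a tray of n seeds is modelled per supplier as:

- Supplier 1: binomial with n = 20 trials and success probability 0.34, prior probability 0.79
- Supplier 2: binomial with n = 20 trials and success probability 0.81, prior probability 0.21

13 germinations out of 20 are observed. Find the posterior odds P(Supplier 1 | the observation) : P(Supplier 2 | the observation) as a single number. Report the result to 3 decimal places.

0.288

The posterior odds equal the prior odds times the likelihood ratio: (π_i/π_j)·(f_i(x)/f_j(x)).
Evaluate each component's likelihood at the observed value:
  p_1 = C(20,13)·0.34^13·0.66^7 = 77520·8.11383e-07·0.0545516 = 0.00343121
  p_2 = C(20,13)·0.81^13·0.19^7 = 77520·0.0646108·8.93872e-06 = 0.0447707
Posterior odds = (π_1·p_1) / (π_2·p_2) = (0.79·0.00343121) / (0.21·0.0447707) = 0.00271066 / 0.00940185 ≈ 0.288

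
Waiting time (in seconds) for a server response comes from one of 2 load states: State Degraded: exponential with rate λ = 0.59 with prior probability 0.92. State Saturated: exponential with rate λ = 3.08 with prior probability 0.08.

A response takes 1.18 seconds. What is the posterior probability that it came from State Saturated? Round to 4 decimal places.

0.0235

Posterior ∝ prior × likelihood, so P(k | x) ∝ π_k f_k(x); normalise over all components.
Exponential densities:
  L_Degraded = 0.59·e^(−0.59·1.18) = 0.59·e^(−0.6962) = 0.294101
  L_Saturated = 3.08·e^(−3.08·1.18) = 3.08·e^(−3.6344) = 0.0813113
Multiply by the mixture weights:
  π_Degraded·L_Degraded = 0.92 × 0.294101 = 0.270573
  π_Saturated·L_Saturated = 0.08 × 0.0813113 = 0.0065049
Sum: 0.270573 + 0.0065049 = 0.277078
Responsibility of State Saturated: 0.0065049 / 0.277078 ≈ 0.0235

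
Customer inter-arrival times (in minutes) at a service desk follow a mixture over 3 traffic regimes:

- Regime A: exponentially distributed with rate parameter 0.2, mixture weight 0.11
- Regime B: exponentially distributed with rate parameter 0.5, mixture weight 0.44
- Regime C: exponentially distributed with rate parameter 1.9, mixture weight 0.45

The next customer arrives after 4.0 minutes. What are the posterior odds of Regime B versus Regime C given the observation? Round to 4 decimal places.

Only the two components matter; the odds are (w_i f_i(x)) / (w_j f_j(x)).
Evaluate each component's likelihood at the observed value:
  p_A = 0.0898658
  p_B = 0.0676676
  p_C = 0.000950858
0.0297738 / 0.000427886 ≈ 69.5834

69.5834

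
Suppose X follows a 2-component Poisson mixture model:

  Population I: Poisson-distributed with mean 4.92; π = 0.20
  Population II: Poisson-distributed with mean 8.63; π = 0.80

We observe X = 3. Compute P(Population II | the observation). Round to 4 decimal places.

Posterior ∝ prior × likelihood, so P(k | x) ∝ π_k f_k(x); normalise over all components.
Poisson probabilities:
  f_I = e^(−4.92)·4.92^3/3! = 0.144882
  f_II = e^(−8.63)·8.63^3/3! = 0.019139
Prior × likelihood for each component:
  π_I·f_I = 0.20 × 0.144882 = 0.0289765
  π_II·f_II = 0.80 × 0.019139 = 0.0153112
Marginal: 0.0289765 + 0.0153112 = 0.0442877
P(Population II | data) = 0.0153112 / 0.0442877 ≈ 0.3457

0.3457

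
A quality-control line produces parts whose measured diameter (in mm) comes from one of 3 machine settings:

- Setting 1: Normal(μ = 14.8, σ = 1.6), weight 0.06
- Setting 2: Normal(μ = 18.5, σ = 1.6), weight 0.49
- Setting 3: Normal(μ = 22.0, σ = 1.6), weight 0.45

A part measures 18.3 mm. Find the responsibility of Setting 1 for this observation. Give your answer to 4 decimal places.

0.0105

Apply Bayes' rule: the posterior for each component is proportional to its prior times its likelihood at x.
Normal densities:
  L_1 = (1/(1.6·√(2π)))·exp(−(18.3−14.8)²/(2·1.6²)) = 0.249339·exp(-2.39258) = 0.022788
  L_2 = (1/(1.6·√(2π)))·exp(−(18.3−18.5)²/(2·1.6²)) = 0.249339·exp(-0.00781) = 0.247399
  L_3 = (1/(1.6·√(2π)))·exp(−(18.3−22.0)²/(2·1.6²)) = 0.249339·exp(-2.67383) = 0.0172013
Prior × likelihood for each component:
  w_1·L_1 = 0.06 × 0.022788 = 0.00136728
  w_2·L_2 = 0.49 × 0.247399 = 0.121225
  w_3·L_3 = 0.45 × 0.0172013 = 0.00774059
Sum: 0.00136728 + 0.121225 + 0.00774059 = 0.130333
P(Setting 1 | 18.3 mm) ≈ 0.0105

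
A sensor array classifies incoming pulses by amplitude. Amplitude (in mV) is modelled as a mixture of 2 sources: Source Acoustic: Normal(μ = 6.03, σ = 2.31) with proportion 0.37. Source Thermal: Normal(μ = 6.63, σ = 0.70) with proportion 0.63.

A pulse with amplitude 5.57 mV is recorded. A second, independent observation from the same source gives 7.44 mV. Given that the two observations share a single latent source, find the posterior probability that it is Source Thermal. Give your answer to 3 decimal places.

0.788

Posterior ∝ prior × likelihood, so P(k | x) ∝ π_k f_k(x); normalise over all components.
Since both observations come from the same component, the likelihood for component k is f_k(x₁)·f_k(x₂).
  p_Acoustic = [(1/(2.31·√(2π)))·exp(−(5.57−6.03)²/(2·2.31²)) = 0.172702·exp(-0.01983) = 0.169312] × [0.143349] = 0.0242707
  p_Thermal = [(1/(0.70·√(2π)))·exp(−(5.57−6.63)²/(2·0.70²)) = 0.569918·exp(-1.14653) = 0.181084] × [0.291781] = 0.0528368
Unnormalised posteriors:
  π_Acoustic·p_Acoustic = 0.37 × 0.0242707 = 0.00898014
  π_Thermal·p_Thermal = 0.63 × 0.0528368 = 0.0332872
Evidence: 0.00898014 + 0.0332872 = 0.0422673
P(Source Thermal | x₁,x₂) ≈ 0.788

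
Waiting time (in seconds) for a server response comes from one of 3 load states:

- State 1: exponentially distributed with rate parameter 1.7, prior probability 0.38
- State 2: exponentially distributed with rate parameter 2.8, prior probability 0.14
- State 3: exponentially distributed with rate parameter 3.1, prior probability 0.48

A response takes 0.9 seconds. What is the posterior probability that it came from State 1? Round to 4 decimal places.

0.5322

Apply Bayes' rule: the posterior for each component is proportional to its prior times its likelihood at x.
Component likelihoods at x = 0.9 seconds:
  f_1 = 0.368111
  f_2 = 0.225287
  f_3 = 0.190406
Multiply by the mixture weights:
  π_1·f_1 = 0.38 × 0.368111 = 0.139882
  π_2·f_2 = 0.14 × 0.225287 = 0.0315402
  π_3·f_3 = 0.48 × 0.190406 = 0.0913948
Normaliser: 0.139882 + 0.0315402 + 0.0913948 = 0.262817
So the posterior for State 1 is 0.139882 / 0.262817 ≈ 0.5322.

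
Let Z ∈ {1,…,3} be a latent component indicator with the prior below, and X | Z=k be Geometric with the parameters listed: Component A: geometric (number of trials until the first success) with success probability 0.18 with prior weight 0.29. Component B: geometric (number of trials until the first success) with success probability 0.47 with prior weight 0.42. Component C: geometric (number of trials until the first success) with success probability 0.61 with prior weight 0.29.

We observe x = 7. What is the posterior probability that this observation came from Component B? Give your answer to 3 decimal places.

0.210

By Bayes' theorem, P(k | x) = P(Z=k) f_k(x) / Σ_j P(Z=j) f_j(x).
Geometric probabilities:
  p_A = 0.18·(1−0.18)^6 = 0.18·0.304007 = 0.0547212
  p_B = 0.47·(1−0.47)^6 = 0.47·0.0221644 = 0.0104172
  p_C = 0.61·(1−0.61)^6 = 0.61·0.00351874 = 0.00214643
Unnormalised posteriors:
  P(Z=A)·p_A = 0.29 × 0.0547212 = 0.0158691
  P(Z=B)·p_B = 0.42 × 0.0104172 = 0.00437524
  P(Z=C)·p_C = 0.29 × 0.00214643 = 0.000622466
Marginal: 0.0158691 + 0.00437524 + 0.000622466 = 0.0208669
So the posterior for Component B is 0.00437524 / 0.0208669 ≈ 0.210.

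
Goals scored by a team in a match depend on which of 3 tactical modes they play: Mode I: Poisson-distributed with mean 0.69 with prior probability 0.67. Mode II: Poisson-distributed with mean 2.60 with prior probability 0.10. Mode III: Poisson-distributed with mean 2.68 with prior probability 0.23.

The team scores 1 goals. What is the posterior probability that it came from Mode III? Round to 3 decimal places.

0.144

Apply Bayes' rule: the posterior for each component is proportional to its prior times its likelihood at x.
Poisson probabilities:
  L_I = e^(−0.69)·0.69^1/1! = 0.346087
  L_II = e^(−2.60)·2.60^1/1! = 0.193111
  L_III = e^(−2.68)·2.68^1/1! = 0.183749
Weight by the priors:
  π_I·L_I = 0.67 × 0.346087 = 0.231879
  π_II·L_II = 0.10 × 0.193111 = 0.0193111
  π_III·L_III = 0.23 × 0.183749 = 0.0422623
Denominator: 0.231879 + 0.0193111 + 0.0422623 = 0.293452
P(Mode III | 1 goals) ≈ 0.144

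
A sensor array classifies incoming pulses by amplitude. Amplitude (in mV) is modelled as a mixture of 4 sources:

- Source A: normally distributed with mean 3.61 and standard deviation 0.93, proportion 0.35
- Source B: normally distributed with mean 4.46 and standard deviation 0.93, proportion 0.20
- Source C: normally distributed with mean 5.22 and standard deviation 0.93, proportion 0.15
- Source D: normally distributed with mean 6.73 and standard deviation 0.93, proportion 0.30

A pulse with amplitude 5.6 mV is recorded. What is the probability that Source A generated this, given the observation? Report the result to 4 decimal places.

Posterior ∝ prior × likelihood, so P(k | x) ∝ P(Z=k) f_k(x); normalise over all components.
Evaluate each component's likelihood at the observed value:
  f_A = 0.043469
  f_B = 0.202368
  f_C = 0.394615
  f_D = 0.205041
Unnormalised posteriors:
  P(Z=A)·f_A = 0.35 × 0.043469 = 0.0152141
  P(Z=B)·f_B = 0.20 × 0.202368 = 0.0404736
  P(Z=C)·f_C = 0.15 × 0.394615 = 0.0591922
  P(Z=D)·f_D = 0.30 × 0.205041 = 0.0615123
Sum: 0.0152141 + 0.0404736 + 0.0591922 + 0.0615123 = 0.176392
Responsibility of Source A: 0.0152141 / 0.176392 ≈ 0.0863

0.0863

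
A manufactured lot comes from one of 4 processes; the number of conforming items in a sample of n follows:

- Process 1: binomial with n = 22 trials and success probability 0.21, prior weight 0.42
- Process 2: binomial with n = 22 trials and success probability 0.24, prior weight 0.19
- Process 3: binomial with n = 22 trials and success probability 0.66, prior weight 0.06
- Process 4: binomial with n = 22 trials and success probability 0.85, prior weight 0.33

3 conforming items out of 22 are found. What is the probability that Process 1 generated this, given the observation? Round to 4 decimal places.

P(component k | x) = π_k·f_k(x) / marginal(x), where marginal(x) = Σ_j π_j·f_j(x).
Component likelihoods at x = 3 conforming items out of 22:
  f_1 = C(22,3)·0.21^3·0.79^19 = 1540·0.009261·0.0113479 = 0.161843
  f_2 = C(22,3)·0.24^3·0.76^19 = 1540·0.013824·0.00543824 = 0.115774
  f_3 = C(22,3)·0.66^3·0.34^19 = 1540·0.287496·1.25343e-09 = 5.54948e-07
  f_4 = C(22,3)·0.85^3·0.15^19 = 1540·0.614125·2.21684e-16 = 2.09658e-13
Multiply by the mixture weights:
  π_1·f_1 = 0.42 × 0.161843 = 0.067974
  π_2·f_2 = 0.19 × 0.115774 = 0.0219971
  π_3·f_3 = 0.06 × 5.54948e-07 = 3.32969e-08
  π_4·f_4 = 0.33 × 2.09658e-13 = 6.91871e-14
Denominator: 0.067974 + 0.0219971 + 3.32969e-08 + 6.91871e-14 = 0.0899711
P(Process 1 | the observation) = 0.067974 / 0.0899711 ≈ 0.7555

0.7555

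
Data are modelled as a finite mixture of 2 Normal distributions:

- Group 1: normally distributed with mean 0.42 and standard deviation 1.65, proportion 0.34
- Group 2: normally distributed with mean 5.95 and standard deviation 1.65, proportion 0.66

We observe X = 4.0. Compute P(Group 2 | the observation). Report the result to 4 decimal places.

0.9104

By Bayes' theorem, P(k | x) = π_k f_k(x) / Σ_j π_j f_j(x).
Normal densities:
  p_1 = (1/(1.65·√(2π)))·exp(−(4.0−0.42)²/(2·1.65²)) = 0.241783·exp(-2.35379) = 0.0229714
  p_2 = (1/(1.65·√(2π)))·exp(−(4.0−5.95)²/(2·1.65²)) = 0.241783·exp(-0.69835) = 0.120265
Prior × likelihood for each component:
  π_1·p_1 = 0.34 × 0.0229714 = 0.00781027
  π_2·p_2 = 0.66 × 0.120265 = 0.0793746
Sum: 0.00781027 + 0.0793746 = 0.0871849
P(Group 2 | the observation) = 0.0793746 / 0.0871849 ≈ 0.9104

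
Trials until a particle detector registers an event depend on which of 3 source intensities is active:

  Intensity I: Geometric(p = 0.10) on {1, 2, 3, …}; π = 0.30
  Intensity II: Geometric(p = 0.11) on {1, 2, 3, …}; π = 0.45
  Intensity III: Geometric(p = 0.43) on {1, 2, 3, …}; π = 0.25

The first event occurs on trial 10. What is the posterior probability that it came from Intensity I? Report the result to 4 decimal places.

0.3920

The responsibility of component k is π_k f_k(x) divided by Σ_j π_j f_j(x).
Evaluate each component's likelihood at the observed value:
  f_I = 0.10·(1−0.10)^9 = 0.10·0.38742 = 0.038742
  f_II = 0.11·(1−0.11)^9 = 0.11·0.350356 = 0.0385392
  f_III = 0.43·(1−0.43)^9 = 0.43·0.00635146 = 0.00273113
Weight by the priors:
  π_I·f_I = 0.30 × 0.038742 = 0.0116226
  π_II·f_II = 0.45 × 0.0385392 = 0.0173426
  π_III·f_III = 0.25 × 0.00273113 = 0.000682782
Normaliser: 0.0116226 + 0.0173426 + 0.000682782 = 0.029648
Responsibility of Intensity I: 0.0116226 / 0.029648 ≈ 0.3920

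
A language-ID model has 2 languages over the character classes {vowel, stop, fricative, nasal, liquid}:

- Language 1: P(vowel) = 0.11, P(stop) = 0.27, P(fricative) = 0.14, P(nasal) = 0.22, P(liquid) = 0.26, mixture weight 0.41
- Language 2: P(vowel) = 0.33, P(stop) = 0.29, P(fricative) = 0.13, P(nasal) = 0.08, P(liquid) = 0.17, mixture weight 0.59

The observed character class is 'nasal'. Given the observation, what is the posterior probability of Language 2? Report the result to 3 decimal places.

By Bayes' theorem, P(k | x) = P(Z=k) f_k(x) / Σ_j P(Z=j) f_j(x).
Evaluate each component's likelihood at the observed value:
  p_1 = 0.22
  p_2 = 0.08
Unnormalised posteriors:
  P(Z=1)·p_1 = 0.41 × 0.22 = 0.0902
  P(Z=2)·p_2 = 0.59 × 0.08 = 0.0472
Denominator: 0.0902 + 0.0472 = 0.1374
P(Language 2 | the observation) ≈ 0.344

0.344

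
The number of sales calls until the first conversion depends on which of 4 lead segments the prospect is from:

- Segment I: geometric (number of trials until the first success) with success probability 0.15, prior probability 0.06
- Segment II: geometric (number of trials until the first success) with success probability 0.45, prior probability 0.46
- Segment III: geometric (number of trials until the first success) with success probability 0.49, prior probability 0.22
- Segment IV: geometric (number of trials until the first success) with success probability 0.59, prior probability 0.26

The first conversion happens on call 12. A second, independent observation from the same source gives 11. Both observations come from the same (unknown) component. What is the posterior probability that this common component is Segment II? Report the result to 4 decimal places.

P(component k | x) = π_k·f_k(x) / marginal(x), where marginal(x) = Σ_j π_j·f_j(x).
Since both observations come from the same component, the likelihood for component k is f_k(x₁)·f_k(x₂).
  p_I = [0.15·(1−0.15)^11 = 0.15·0.167343 = 0.0251015] × [0.0295312] = 0.000741276
  p_II = [0.45·(1−0.45)^11 = 0.45·0.00139312 = 0.000626906] × [0.00113983] = 7.14565e-07
  p_III = [0.49·(1−0.49)^11 = 0.49·0.000607116 = 0.000297487] × [0.000583308] = 1.73527e-07
  p_IV = [0.59·(1−0.59)^11 = 0.59·5.50329e-05 = 3.24694e-05] × [7.91937e-05] = 2.57137e-09
Prior × likelihood for each component:
  π_I·p_I = 0.06 × 0.000741276 = 4.44766e-05
  π_II·p_II = 0.46 × 7.14565e-07 = 3.287e-07
  π_III·p_III = 0.22 × 1.73527e-07 = 3.81758e-08
  π_IV·p_IV = 0.26 × 2.57137e-09 = 6.68557e-10
Denominator: 4.44766e-05 + 3.287e-07 + 3.81758e-08 + 6.68557e-10 = 4.48441e-05
Responsibility of Segment II: 3.287e-07 / 4.48441e-05 ≈ 0.0073

0.0073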